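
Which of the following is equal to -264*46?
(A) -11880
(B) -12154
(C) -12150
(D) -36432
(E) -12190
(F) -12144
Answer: F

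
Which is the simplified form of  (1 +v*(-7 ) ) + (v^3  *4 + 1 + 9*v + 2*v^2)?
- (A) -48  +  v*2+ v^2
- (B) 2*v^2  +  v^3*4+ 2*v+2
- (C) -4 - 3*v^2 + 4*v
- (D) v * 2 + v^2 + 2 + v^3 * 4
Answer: B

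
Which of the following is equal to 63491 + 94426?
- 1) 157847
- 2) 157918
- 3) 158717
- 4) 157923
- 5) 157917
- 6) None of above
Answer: 5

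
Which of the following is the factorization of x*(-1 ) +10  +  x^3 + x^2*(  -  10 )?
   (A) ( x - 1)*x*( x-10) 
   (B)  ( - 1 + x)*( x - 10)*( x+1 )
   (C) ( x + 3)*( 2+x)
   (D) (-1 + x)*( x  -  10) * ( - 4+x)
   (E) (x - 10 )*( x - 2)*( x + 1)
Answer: B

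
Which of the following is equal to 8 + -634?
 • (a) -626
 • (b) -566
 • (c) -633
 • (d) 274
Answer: a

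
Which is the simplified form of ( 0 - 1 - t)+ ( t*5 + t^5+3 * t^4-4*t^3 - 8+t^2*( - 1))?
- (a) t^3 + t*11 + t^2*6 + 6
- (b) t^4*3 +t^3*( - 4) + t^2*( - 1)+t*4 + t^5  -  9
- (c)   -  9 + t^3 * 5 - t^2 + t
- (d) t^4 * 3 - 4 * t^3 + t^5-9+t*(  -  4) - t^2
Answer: b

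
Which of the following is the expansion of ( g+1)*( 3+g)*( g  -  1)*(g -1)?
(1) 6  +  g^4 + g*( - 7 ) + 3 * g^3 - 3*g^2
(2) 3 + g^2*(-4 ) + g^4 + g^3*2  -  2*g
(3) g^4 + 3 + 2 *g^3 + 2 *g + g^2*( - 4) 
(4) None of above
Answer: 2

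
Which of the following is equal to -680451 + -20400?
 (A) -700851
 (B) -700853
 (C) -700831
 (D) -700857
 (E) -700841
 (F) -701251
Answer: A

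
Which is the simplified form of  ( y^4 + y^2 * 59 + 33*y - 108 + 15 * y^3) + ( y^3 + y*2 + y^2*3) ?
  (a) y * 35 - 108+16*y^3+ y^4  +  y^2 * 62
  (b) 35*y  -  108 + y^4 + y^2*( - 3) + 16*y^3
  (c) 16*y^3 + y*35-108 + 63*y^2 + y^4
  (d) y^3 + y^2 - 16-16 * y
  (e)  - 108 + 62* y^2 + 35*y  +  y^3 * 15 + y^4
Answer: a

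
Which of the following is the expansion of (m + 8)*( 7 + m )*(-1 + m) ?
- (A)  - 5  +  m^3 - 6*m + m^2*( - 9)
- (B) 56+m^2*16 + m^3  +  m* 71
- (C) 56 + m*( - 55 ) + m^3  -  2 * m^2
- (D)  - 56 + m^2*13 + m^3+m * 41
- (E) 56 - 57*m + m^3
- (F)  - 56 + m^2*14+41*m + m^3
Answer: F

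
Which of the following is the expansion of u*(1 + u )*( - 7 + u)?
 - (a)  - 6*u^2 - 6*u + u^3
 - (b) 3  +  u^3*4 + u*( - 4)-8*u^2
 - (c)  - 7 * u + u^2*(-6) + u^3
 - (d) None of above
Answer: c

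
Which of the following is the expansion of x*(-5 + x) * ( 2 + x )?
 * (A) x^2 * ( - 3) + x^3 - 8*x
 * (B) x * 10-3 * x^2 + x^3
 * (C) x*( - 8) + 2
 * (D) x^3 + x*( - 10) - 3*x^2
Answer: D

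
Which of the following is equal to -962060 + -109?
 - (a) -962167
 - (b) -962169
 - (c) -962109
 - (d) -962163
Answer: b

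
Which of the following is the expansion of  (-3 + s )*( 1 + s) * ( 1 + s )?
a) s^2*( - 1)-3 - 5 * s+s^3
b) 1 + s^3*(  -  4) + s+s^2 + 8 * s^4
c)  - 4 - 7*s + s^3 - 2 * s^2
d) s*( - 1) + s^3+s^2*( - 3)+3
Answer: a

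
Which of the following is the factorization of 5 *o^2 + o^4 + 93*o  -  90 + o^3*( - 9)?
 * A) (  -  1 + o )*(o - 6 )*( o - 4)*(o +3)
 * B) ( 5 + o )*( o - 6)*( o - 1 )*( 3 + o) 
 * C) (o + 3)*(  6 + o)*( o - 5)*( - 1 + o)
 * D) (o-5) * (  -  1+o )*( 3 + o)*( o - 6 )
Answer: D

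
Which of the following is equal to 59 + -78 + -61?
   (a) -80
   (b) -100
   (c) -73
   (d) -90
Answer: a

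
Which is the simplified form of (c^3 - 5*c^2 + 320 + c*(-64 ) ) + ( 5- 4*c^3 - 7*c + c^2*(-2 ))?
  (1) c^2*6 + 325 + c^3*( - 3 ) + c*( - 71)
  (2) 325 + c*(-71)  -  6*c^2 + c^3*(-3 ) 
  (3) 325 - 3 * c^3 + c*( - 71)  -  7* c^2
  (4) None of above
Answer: 3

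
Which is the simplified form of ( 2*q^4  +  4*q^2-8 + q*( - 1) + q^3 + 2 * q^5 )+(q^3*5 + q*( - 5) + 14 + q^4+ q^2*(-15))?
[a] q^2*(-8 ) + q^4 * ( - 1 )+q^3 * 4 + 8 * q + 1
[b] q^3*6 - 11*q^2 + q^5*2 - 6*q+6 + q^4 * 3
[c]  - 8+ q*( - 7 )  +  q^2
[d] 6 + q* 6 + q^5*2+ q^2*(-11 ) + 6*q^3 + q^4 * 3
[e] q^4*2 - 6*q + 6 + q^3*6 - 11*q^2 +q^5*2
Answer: b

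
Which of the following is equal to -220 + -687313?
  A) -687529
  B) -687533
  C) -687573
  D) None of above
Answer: B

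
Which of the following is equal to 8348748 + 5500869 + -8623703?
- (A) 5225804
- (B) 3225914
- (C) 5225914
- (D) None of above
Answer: C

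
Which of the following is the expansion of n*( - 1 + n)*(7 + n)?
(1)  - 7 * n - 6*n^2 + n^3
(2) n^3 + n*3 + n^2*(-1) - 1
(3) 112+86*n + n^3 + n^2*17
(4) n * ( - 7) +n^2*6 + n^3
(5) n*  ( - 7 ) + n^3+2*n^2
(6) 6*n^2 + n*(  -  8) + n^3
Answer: 4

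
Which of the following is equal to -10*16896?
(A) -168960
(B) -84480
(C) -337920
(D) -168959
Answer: A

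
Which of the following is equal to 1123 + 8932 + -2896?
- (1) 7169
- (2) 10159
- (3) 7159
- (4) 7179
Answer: 3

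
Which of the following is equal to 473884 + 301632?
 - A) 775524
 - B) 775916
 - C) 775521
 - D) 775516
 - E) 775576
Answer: D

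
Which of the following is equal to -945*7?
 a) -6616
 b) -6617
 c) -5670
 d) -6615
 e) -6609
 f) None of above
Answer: d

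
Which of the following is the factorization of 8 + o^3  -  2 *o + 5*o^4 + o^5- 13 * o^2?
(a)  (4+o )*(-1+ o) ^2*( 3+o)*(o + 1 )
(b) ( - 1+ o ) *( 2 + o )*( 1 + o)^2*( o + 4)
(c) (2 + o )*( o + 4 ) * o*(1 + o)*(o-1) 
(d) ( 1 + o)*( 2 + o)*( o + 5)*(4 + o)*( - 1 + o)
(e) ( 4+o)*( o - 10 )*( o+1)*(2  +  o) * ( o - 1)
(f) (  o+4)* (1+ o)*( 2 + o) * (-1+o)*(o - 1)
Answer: f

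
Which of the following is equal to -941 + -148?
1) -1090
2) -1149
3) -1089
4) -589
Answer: 3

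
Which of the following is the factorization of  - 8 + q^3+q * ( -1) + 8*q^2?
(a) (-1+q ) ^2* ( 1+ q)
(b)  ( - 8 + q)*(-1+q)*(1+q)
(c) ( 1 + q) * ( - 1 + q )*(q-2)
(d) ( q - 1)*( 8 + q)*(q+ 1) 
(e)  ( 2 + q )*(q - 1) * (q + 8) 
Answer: d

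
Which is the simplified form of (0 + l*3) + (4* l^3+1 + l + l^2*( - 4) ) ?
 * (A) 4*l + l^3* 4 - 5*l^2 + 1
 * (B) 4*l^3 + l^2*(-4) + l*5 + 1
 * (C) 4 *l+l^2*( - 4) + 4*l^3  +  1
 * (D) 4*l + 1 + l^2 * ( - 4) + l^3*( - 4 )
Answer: C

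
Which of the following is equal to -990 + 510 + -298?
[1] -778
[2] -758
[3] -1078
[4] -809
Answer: 1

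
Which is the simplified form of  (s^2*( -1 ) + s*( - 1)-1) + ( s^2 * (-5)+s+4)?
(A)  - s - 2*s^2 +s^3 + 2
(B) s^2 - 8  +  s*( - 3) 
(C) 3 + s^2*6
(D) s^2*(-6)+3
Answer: D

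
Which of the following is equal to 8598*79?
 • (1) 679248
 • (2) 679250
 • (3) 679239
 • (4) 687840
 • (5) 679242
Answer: 5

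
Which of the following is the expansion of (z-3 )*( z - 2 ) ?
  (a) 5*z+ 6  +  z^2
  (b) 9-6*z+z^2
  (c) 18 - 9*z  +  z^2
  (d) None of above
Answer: d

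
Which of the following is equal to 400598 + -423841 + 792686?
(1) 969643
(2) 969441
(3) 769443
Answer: 3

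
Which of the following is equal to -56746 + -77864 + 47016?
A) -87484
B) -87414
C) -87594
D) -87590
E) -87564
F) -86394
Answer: C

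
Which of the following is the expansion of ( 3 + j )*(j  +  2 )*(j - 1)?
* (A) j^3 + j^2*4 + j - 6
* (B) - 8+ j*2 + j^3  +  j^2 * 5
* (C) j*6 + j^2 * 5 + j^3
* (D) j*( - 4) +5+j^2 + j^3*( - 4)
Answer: A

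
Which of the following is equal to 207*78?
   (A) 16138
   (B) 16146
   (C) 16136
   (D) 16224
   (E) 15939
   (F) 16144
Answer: B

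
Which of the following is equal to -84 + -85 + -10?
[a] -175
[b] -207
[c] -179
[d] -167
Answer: c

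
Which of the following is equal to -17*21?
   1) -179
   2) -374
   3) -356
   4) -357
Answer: 4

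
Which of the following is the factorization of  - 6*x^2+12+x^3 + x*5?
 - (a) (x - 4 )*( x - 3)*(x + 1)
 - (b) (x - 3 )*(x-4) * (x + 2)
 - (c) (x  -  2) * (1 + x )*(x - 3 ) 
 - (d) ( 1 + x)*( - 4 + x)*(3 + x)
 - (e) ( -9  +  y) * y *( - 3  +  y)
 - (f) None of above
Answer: a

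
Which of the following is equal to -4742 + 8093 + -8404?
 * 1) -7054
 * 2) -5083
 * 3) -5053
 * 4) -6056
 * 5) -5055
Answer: 3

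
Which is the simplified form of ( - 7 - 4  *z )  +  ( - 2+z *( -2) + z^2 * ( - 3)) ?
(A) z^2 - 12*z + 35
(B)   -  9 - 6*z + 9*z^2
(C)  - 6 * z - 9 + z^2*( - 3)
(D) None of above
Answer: C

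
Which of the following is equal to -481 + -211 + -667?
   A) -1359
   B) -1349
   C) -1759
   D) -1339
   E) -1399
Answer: A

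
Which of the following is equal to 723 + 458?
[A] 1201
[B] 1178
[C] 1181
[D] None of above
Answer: C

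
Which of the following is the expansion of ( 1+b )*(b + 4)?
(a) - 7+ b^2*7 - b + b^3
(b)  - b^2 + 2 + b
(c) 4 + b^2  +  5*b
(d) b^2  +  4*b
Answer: c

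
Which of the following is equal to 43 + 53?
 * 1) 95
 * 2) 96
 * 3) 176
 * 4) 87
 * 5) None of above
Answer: 2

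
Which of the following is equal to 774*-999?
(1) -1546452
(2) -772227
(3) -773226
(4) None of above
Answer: 3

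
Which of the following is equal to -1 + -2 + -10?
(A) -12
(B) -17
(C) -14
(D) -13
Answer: D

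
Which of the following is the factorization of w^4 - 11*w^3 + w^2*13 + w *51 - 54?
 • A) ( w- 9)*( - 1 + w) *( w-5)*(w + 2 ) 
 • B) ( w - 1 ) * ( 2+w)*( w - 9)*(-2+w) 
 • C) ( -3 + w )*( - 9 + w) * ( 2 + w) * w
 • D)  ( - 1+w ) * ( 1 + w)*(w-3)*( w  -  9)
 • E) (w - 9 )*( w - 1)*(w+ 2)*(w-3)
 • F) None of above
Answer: E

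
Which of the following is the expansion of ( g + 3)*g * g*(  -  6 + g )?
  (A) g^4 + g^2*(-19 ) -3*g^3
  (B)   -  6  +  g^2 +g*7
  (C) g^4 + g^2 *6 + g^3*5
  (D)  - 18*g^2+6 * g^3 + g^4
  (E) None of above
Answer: E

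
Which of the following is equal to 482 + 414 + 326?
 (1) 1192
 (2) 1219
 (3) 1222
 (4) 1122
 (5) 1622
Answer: 3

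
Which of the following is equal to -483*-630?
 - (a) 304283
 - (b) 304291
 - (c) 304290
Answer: c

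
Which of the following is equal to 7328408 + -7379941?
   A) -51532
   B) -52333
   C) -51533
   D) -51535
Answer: C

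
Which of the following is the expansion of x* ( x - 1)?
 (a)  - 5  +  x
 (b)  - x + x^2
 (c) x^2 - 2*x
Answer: b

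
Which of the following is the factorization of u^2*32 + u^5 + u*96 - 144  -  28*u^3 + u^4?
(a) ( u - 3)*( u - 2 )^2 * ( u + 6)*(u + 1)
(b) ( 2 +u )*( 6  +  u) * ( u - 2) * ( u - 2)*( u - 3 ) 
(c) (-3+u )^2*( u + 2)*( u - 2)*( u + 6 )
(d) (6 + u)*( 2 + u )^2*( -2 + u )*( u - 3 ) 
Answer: b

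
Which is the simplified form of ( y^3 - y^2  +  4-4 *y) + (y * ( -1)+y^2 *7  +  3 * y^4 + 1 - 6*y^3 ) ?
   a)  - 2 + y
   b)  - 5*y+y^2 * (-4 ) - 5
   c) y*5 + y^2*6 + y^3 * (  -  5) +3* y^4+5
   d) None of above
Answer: d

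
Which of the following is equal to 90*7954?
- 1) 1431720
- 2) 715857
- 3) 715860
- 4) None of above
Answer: 3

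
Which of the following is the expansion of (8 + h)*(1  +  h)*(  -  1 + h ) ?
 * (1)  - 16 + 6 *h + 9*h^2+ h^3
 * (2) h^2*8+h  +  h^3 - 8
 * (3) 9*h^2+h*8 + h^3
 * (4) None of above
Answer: 4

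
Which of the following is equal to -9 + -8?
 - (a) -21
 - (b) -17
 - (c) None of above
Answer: b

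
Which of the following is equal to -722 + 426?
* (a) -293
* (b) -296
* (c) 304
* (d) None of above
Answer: b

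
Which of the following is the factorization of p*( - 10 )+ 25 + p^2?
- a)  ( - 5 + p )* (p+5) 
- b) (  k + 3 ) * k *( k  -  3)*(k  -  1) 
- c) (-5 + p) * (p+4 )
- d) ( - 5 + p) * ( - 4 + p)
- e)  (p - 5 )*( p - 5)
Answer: e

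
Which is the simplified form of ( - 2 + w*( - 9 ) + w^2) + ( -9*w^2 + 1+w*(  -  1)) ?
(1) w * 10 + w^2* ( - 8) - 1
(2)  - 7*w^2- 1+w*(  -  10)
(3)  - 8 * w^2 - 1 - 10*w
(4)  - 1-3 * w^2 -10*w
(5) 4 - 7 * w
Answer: 3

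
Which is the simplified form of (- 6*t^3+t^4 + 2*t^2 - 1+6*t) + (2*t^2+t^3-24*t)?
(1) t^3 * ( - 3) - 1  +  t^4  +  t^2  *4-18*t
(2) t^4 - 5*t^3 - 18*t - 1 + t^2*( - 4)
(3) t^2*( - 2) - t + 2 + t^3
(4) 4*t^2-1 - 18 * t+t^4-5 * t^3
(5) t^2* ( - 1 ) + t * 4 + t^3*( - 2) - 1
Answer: 4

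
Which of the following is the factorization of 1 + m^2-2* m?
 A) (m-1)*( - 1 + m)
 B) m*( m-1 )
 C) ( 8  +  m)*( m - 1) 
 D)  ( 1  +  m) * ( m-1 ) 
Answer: A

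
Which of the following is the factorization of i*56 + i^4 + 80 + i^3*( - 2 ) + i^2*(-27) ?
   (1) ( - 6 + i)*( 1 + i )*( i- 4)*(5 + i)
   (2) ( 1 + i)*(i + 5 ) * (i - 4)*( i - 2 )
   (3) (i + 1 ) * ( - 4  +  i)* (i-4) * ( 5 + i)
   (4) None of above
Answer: 3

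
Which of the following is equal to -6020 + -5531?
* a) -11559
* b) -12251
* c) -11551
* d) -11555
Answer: c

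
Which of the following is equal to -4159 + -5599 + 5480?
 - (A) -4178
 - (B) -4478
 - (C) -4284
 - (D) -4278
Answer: D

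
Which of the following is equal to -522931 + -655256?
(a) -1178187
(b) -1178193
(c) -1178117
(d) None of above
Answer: a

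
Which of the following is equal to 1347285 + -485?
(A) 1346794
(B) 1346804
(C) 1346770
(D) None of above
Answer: D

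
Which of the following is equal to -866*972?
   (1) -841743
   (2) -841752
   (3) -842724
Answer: 2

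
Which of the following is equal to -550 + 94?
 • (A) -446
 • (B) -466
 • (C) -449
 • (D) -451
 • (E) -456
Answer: E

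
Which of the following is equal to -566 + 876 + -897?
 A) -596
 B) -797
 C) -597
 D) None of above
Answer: D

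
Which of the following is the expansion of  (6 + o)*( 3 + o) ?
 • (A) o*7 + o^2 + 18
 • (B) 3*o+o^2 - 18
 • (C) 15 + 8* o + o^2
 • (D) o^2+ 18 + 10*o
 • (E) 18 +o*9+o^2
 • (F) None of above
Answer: E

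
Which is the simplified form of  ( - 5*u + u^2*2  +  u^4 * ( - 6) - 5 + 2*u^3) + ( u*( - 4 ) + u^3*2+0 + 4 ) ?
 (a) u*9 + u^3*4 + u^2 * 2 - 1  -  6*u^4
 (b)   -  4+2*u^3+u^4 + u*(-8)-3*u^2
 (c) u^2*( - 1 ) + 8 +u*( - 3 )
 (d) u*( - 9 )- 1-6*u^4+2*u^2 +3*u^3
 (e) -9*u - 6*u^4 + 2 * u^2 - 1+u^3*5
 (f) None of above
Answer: f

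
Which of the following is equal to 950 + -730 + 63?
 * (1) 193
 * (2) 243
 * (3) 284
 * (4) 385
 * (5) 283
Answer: 5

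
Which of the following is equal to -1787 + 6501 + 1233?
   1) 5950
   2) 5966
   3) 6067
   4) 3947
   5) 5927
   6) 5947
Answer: 6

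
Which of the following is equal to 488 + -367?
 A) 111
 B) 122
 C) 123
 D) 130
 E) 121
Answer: E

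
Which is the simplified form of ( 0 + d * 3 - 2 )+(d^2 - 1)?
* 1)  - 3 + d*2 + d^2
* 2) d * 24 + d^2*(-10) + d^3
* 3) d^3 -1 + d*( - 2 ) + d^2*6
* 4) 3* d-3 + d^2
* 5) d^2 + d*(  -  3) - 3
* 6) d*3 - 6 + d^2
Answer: 4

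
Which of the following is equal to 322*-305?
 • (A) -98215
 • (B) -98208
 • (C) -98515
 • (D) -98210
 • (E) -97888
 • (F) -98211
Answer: D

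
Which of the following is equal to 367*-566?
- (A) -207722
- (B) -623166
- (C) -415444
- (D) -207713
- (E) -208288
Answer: A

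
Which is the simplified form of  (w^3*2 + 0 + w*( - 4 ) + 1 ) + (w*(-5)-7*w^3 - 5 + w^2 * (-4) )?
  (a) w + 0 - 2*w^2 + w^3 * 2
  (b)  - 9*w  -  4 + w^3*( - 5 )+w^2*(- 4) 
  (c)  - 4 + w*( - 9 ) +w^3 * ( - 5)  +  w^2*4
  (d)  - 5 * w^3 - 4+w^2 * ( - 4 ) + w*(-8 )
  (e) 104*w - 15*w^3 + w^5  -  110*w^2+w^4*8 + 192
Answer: b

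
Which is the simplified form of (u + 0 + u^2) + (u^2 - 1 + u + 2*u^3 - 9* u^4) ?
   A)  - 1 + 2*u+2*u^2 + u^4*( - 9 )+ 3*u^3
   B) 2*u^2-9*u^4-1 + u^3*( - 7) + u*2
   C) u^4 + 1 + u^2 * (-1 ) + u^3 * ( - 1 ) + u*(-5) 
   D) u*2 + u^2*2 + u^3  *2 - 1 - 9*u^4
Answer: D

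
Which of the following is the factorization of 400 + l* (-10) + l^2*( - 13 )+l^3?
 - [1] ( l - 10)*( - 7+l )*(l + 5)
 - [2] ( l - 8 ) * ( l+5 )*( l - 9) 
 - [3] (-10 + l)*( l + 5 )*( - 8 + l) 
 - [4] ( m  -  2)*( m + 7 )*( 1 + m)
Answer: 3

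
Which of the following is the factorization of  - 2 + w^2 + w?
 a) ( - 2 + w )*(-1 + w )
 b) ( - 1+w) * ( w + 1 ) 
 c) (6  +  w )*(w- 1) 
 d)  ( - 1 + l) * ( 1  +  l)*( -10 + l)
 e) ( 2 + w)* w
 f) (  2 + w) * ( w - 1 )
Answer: f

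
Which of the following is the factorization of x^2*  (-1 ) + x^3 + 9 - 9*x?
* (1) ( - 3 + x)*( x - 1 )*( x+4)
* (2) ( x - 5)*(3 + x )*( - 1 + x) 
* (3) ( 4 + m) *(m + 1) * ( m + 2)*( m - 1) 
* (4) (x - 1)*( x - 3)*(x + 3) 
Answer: 4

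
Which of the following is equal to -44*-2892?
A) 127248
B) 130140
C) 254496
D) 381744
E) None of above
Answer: A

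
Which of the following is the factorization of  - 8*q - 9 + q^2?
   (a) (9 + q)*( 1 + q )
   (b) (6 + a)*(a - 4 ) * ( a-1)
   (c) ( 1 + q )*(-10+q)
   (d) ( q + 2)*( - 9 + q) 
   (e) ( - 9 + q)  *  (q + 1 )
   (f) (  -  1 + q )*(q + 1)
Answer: e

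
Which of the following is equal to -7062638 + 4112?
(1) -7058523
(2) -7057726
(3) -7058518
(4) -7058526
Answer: 4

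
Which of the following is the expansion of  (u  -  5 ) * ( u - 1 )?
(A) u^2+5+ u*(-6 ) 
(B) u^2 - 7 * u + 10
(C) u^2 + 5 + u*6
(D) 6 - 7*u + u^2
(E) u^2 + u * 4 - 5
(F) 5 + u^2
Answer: A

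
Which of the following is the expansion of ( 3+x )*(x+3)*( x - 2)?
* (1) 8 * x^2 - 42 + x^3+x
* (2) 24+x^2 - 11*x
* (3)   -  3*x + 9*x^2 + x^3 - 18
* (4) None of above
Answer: 4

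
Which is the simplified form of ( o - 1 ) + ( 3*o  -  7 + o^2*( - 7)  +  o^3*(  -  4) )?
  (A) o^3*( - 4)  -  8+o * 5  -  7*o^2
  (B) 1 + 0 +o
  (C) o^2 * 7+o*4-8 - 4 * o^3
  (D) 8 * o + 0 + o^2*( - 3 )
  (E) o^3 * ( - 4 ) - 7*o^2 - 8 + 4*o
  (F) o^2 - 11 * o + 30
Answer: E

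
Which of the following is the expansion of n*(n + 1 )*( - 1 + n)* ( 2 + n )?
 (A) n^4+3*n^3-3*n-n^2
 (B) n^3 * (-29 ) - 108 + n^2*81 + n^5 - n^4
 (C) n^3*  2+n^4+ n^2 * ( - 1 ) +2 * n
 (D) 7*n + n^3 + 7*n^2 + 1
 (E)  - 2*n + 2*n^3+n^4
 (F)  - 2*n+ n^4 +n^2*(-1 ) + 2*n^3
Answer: F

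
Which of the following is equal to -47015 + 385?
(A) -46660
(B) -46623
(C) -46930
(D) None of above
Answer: D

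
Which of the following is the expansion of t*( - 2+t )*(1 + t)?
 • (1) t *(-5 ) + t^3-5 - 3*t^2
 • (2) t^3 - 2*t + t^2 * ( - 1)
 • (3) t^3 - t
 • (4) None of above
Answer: 2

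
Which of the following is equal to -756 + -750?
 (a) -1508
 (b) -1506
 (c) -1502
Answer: b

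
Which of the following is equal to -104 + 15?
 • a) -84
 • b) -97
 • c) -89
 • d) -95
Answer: c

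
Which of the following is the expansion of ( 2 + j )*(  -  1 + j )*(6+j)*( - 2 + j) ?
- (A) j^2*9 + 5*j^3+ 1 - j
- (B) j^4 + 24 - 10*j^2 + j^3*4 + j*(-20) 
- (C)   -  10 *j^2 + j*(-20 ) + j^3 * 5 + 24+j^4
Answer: C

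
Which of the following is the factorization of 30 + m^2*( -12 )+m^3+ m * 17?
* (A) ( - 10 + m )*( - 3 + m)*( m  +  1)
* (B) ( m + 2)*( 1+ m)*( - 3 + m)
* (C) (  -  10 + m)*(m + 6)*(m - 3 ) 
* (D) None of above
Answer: A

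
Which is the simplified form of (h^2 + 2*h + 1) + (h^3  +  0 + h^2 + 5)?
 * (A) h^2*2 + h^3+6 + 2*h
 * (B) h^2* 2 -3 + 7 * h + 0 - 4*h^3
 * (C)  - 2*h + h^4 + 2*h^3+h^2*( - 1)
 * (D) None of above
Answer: A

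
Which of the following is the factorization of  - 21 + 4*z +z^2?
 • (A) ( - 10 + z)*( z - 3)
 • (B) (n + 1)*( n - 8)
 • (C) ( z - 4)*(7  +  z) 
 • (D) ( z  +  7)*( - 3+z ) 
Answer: D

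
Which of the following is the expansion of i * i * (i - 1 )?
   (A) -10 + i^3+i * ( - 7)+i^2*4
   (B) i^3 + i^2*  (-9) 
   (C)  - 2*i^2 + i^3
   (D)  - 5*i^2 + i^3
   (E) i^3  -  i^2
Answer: E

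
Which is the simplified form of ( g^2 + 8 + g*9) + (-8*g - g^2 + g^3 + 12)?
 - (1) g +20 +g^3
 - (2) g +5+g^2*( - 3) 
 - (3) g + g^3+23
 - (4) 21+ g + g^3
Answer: 1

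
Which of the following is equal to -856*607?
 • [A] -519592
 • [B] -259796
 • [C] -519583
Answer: A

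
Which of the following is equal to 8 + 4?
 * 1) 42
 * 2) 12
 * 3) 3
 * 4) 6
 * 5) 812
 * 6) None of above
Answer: 2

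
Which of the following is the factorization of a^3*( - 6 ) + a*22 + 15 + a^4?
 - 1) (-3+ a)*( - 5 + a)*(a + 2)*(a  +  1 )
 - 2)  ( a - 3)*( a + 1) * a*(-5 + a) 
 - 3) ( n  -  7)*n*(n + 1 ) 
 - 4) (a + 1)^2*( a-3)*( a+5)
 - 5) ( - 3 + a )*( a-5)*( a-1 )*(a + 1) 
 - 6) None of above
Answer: 6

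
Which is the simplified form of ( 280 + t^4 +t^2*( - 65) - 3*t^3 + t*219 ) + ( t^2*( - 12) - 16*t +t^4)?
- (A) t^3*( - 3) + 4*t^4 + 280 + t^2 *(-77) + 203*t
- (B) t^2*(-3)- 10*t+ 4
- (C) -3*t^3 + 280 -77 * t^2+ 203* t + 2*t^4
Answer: C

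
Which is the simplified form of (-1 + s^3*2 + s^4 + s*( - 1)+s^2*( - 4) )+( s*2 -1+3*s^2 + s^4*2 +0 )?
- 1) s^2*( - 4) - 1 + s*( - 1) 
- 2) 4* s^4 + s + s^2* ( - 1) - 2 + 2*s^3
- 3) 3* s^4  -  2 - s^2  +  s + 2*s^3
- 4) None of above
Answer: 3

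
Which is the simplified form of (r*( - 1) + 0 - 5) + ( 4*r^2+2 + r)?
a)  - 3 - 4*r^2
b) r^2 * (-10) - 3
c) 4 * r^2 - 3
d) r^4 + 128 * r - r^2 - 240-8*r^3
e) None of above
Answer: c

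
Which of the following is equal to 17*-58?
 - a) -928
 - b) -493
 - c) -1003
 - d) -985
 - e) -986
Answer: e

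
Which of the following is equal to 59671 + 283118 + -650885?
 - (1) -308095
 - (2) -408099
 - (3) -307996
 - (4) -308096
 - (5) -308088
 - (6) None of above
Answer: 4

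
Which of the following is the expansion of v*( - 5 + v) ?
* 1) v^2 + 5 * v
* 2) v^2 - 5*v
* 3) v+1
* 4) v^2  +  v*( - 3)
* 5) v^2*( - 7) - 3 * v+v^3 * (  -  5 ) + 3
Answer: 2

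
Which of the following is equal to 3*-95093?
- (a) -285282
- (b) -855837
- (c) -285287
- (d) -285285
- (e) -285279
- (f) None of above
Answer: e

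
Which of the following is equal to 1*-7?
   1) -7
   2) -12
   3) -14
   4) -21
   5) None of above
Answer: 1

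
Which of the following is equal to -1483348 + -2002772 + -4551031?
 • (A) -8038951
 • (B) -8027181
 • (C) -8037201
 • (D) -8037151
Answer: D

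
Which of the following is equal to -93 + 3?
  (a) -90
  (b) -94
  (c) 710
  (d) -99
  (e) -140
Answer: a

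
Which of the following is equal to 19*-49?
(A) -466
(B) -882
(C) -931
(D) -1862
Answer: C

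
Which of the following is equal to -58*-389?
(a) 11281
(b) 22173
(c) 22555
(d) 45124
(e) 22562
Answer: e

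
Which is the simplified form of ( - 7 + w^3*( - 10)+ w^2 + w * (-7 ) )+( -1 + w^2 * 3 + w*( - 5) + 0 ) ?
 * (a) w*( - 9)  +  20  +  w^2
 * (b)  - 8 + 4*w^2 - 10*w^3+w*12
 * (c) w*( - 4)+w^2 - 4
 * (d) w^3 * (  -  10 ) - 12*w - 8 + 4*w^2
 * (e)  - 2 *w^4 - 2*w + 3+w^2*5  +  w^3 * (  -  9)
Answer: d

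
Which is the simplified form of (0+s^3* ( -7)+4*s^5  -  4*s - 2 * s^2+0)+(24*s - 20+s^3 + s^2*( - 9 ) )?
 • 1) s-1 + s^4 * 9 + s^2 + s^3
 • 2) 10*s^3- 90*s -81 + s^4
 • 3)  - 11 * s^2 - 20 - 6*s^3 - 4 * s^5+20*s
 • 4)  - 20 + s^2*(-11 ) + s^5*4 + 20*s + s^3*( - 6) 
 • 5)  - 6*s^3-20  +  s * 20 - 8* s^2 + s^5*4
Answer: 4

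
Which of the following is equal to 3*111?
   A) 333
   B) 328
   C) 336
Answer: A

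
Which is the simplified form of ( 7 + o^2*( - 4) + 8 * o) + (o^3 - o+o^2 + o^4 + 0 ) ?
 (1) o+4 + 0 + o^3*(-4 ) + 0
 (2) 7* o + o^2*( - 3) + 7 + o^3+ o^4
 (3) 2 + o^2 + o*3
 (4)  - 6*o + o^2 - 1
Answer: 2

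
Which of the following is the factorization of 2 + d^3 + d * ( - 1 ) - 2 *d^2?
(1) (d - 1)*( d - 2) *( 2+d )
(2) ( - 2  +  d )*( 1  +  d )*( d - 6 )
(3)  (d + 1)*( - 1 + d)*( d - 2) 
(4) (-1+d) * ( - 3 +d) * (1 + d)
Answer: 3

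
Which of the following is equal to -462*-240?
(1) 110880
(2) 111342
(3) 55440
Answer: 1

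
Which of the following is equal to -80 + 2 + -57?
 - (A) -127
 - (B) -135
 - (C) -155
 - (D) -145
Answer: B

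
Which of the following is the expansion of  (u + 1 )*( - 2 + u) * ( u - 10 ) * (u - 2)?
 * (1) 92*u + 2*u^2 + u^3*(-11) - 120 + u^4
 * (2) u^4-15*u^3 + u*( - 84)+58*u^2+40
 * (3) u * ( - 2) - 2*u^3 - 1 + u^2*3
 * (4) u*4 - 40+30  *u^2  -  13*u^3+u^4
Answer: 4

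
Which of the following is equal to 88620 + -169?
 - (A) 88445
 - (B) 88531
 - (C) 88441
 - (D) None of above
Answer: D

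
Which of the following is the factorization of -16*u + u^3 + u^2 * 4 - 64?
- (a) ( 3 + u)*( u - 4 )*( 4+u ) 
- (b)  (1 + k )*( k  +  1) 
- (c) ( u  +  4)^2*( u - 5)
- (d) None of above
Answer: d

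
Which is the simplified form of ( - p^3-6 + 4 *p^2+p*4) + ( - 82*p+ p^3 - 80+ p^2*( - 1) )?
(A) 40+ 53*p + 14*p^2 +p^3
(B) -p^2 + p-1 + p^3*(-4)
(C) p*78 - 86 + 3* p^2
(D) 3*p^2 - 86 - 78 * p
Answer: D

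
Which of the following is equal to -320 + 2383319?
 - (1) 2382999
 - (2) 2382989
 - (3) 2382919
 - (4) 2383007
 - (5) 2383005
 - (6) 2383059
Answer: 1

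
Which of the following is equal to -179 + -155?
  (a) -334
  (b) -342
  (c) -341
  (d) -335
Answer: a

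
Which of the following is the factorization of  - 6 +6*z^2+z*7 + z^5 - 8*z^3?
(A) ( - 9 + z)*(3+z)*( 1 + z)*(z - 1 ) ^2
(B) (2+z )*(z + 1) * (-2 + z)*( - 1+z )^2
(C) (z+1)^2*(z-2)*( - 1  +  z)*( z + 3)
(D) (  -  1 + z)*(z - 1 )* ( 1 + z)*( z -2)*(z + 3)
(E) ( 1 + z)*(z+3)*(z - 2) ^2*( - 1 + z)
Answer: D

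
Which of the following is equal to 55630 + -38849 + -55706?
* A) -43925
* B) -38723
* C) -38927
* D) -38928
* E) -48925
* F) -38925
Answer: F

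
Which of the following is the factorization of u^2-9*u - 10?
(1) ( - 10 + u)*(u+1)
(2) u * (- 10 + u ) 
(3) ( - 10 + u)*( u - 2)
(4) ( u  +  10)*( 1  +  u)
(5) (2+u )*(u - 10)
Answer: 1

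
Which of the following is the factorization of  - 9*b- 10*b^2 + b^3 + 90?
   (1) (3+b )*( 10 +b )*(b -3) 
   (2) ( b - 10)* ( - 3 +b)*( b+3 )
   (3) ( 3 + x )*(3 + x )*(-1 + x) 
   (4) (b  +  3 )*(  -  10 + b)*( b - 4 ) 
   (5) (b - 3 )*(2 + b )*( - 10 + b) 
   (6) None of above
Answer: 2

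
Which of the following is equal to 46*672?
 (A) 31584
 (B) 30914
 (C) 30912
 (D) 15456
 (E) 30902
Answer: C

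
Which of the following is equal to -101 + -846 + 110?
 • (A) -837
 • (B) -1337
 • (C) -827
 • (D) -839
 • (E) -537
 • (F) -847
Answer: A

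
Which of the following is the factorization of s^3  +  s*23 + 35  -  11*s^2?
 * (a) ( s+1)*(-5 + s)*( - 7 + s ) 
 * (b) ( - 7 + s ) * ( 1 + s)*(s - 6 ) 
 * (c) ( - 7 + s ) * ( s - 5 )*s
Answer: a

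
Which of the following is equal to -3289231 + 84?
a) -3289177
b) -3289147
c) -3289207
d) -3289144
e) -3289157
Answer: b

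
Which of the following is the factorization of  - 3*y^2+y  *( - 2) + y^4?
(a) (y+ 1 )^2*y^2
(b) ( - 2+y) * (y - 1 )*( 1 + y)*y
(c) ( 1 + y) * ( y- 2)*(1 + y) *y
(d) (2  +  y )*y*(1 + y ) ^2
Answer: c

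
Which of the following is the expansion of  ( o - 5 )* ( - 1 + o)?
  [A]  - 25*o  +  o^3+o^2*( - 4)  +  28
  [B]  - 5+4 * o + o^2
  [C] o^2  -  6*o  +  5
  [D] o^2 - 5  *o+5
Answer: C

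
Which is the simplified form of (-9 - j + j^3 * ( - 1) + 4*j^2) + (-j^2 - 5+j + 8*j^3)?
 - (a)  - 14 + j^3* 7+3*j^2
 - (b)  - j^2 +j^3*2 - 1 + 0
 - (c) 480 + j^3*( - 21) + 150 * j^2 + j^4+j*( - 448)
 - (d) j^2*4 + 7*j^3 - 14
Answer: a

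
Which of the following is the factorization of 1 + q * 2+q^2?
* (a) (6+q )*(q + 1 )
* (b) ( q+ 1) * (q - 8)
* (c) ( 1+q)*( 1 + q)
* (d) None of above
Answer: c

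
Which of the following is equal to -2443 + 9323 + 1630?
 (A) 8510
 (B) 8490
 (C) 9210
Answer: A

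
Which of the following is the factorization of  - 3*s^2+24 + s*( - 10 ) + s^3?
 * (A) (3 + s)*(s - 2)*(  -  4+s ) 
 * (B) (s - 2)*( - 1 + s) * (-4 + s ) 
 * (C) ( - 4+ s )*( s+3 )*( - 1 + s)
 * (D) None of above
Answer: A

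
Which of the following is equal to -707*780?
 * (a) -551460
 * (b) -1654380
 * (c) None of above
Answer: a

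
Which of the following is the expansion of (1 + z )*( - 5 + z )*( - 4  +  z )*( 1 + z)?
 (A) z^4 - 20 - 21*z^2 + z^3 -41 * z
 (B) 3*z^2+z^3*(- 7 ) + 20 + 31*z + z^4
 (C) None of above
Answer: B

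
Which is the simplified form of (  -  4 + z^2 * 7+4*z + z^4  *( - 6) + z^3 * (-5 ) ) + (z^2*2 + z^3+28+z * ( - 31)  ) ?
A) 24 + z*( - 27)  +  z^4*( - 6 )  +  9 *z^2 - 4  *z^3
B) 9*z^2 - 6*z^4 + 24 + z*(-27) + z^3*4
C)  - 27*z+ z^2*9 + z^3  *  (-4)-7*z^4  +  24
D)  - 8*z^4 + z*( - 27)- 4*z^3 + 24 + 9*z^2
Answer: A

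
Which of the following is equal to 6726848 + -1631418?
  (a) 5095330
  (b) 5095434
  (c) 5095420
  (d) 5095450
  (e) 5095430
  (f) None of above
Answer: e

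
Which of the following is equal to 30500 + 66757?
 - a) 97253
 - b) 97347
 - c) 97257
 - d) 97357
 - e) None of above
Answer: c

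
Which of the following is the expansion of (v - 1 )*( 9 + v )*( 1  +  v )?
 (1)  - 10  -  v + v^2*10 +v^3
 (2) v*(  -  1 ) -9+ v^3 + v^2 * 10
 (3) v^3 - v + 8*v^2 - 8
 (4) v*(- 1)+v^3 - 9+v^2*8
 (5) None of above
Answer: 5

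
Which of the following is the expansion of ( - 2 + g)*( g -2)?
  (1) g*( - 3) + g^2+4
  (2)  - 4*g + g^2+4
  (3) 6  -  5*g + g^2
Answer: 2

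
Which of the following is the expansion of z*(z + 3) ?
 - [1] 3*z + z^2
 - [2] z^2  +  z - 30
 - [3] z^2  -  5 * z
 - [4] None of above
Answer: 1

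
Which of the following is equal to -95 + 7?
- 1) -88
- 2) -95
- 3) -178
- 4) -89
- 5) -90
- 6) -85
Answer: 1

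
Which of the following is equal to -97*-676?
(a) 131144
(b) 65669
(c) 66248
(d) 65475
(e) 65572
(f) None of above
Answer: e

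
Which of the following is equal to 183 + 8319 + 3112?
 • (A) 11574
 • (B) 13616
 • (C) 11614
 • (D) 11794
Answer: C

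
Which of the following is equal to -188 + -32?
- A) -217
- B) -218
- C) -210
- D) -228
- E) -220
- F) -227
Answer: E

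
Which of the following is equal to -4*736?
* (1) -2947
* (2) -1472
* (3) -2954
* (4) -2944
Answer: 4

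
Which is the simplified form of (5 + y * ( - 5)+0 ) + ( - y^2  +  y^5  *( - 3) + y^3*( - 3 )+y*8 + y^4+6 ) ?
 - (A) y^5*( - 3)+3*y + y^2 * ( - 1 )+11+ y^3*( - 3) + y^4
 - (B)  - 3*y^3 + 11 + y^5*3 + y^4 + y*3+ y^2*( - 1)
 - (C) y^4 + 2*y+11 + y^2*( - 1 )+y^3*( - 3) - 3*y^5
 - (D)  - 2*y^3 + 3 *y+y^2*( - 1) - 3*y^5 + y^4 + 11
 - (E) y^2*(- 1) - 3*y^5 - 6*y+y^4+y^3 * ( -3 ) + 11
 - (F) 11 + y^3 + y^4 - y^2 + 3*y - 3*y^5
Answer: A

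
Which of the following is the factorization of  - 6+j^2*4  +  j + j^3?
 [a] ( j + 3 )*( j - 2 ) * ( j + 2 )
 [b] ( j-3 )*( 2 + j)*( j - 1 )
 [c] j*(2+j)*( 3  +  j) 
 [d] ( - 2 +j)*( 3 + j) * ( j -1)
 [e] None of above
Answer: e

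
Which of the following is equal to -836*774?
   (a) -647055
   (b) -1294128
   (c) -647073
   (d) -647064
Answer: d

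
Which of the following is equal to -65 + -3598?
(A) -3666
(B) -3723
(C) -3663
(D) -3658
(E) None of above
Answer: C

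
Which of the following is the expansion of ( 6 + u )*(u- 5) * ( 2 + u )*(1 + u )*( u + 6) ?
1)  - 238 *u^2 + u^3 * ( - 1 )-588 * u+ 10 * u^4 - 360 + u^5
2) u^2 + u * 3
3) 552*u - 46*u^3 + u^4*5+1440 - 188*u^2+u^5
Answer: 1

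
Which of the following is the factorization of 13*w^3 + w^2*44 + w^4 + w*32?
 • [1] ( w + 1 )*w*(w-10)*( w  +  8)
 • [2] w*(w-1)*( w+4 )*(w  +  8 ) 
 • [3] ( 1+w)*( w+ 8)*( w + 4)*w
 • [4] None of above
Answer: 3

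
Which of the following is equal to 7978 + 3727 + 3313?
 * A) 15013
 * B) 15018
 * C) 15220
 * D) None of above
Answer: B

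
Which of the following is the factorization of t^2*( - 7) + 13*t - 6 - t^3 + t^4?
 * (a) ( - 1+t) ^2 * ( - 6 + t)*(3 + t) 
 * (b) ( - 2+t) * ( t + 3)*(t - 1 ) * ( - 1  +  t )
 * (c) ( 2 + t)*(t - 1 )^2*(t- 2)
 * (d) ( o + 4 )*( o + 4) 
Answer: b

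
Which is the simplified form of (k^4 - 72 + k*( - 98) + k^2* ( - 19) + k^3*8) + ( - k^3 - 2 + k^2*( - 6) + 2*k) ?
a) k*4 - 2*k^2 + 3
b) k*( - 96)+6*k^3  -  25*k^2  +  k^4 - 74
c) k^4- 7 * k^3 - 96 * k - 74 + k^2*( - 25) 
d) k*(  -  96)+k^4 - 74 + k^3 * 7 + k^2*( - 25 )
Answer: d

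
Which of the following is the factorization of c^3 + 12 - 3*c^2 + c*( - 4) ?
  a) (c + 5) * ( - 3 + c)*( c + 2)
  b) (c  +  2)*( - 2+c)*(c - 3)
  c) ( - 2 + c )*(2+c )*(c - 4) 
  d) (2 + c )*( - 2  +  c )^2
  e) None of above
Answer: b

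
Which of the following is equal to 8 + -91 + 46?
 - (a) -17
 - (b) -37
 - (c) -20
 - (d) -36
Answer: b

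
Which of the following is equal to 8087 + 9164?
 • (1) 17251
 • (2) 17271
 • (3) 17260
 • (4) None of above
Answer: 1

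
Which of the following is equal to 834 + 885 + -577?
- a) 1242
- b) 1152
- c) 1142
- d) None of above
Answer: c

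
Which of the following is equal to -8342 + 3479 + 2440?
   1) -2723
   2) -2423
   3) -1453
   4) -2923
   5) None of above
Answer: 2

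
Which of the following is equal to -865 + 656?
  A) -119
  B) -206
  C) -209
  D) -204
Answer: C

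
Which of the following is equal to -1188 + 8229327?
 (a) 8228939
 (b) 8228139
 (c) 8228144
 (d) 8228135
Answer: b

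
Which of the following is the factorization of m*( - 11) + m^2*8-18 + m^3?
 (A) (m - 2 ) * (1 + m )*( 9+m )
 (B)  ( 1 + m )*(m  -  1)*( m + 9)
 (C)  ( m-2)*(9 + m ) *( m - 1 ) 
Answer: A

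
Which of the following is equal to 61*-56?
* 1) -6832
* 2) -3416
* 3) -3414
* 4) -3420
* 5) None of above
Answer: 2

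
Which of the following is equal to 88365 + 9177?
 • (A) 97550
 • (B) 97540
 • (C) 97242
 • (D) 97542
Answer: D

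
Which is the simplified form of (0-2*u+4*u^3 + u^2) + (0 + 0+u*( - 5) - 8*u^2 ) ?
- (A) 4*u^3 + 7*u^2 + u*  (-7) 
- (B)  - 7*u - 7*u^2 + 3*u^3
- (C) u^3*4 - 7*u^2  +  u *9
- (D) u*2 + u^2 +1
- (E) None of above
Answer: E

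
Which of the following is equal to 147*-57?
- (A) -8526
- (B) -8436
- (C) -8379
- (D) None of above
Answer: C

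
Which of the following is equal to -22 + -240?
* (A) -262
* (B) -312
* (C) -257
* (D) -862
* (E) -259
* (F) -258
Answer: A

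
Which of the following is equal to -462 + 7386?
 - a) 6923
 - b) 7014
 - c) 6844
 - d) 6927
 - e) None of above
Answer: e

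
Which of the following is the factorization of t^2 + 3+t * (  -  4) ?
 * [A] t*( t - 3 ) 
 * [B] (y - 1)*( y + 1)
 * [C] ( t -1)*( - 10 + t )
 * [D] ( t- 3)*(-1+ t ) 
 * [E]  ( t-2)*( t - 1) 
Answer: D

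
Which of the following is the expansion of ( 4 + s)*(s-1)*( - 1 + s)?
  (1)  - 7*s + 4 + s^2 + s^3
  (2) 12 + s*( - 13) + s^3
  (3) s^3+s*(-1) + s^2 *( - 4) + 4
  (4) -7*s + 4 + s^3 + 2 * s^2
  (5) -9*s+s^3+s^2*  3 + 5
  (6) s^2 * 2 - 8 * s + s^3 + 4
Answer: 4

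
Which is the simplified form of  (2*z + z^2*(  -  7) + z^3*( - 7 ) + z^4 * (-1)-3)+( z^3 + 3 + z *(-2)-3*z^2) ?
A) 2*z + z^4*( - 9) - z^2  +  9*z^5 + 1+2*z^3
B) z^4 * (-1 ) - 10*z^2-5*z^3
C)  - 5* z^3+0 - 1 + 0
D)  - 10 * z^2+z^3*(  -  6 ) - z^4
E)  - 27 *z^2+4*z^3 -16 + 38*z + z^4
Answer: D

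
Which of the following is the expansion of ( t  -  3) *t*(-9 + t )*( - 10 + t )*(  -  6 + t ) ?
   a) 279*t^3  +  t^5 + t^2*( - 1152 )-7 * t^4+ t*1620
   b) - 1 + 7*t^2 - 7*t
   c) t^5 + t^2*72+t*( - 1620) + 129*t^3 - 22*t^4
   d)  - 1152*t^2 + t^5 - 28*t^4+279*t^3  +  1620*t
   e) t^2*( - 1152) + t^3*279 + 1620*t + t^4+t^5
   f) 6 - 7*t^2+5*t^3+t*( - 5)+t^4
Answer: d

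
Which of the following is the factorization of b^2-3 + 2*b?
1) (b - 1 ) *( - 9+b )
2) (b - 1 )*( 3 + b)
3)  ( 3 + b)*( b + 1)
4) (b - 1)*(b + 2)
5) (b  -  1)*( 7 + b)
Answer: 2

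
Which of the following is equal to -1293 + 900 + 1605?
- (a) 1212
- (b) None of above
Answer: a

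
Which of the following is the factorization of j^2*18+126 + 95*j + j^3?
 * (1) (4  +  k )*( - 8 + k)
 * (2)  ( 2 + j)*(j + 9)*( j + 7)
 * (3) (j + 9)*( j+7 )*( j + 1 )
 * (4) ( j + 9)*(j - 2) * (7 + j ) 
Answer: 2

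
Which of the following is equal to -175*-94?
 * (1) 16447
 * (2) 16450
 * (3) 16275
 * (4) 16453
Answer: 2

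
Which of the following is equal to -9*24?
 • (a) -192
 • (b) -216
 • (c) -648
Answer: b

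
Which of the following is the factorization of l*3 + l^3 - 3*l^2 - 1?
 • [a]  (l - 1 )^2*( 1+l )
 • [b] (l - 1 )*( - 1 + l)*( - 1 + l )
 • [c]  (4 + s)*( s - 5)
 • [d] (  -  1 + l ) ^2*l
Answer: b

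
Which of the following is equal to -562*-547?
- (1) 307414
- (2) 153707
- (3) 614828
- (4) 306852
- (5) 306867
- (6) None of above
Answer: 1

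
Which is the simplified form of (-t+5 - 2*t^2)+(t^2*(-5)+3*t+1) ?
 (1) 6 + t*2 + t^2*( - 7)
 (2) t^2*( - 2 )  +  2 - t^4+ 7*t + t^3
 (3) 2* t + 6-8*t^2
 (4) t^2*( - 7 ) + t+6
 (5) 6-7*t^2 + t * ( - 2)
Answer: 1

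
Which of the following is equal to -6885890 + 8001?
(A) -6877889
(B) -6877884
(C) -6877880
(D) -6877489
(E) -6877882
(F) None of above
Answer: A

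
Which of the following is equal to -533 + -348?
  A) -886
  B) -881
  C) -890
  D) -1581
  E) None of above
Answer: B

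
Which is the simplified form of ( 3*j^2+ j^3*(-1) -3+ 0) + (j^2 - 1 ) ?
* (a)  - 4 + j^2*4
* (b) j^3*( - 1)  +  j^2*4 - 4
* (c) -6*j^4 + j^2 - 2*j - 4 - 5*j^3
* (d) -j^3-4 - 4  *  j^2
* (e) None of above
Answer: b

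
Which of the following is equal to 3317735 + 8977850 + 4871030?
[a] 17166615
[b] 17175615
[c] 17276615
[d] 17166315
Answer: a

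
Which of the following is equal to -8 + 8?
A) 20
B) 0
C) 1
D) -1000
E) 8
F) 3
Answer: B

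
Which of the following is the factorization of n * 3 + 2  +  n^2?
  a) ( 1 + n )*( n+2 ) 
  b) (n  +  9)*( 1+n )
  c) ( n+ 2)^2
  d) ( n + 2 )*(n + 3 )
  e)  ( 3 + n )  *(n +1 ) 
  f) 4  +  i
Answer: a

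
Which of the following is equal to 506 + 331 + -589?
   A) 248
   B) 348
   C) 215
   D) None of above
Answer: A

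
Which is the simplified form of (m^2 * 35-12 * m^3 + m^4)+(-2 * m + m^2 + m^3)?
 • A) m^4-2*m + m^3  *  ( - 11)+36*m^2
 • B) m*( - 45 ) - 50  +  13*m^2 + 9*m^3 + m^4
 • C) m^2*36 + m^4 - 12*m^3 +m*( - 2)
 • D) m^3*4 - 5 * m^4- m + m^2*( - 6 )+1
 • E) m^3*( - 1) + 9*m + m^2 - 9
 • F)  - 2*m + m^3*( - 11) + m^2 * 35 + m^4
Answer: A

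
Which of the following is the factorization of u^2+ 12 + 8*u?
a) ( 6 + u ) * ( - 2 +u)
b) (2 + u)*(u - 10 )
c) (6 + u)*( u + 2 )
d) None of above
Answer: c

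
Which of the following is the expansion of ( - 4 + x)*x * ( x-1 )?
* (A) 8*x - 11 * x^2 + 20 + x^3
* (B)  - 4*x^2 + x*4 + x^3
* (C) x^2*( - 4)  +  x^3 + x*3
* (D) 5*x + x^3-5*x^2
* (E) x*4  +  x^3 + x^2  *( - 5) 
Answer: E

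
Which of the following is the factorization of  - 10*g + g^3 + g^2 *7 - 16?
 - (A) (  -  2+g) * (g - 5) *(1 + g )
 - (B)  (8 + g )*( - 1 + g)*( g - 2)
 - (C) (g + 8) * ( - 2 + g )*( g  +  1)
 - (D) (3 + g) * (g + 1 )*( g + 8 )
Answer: C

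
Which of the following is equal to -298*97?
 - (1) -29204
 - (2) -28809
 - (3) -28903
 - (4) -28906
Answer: 4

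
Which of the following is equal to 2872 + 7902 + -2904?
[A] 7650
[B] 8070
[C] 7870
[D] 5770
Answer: C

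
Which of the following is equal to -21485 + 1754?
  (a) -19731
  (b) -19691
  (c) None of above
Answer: a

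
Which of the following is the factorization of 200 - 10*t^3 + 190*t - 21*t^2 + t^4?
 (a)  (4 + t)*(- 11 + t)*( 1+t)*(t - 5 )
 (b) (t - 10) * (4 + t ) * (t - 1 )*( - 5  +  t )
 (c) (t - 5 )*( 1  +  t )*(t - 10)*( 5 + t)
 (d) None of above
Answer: d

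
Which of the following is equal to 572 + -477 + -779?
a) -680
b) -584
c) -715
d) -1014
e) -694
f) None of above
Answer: f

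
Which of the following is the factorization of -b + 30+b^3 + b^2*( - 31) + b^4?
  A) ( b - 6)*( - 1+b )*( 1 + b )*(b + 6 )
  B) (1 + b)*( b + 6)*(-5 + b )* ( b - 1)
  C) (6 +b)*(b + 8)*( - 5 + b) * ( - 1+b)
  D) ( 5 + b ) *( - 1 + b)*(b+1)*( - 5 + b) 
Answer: B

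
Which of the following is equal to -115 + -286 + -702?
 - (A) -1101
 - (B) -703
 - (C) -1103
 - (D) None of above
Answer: C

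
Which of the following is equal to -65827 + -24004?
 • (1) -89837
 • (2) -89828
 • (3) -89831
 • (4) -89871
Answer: 3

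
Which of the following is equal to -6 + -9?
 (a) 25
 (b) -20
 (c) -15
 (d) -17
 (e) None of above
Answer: c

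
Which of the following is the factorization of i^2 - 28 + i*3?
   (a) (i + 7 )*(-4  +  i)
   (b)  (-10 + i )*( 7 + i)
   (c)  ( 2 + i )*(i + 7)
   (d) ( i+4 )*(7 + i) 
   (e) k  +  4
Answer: a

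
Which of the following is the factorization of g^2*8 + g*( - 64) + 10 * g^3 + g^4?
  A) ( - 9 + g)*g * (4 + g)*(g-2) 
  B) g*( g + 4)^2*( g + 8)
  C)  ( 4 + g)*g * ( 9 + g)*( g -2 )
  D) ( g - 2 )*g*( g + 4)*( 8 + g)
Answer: D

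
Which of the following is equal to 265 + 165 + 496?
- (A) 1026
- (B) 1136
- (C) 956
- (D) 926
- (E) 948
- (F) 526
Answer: D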